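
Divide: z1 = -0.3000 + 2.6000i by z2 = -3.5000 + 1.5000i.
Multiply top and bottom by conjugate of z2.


Conjugate of z2 = -3.5000 - 1.5000i
Numerator: (-0.3000 + 2.6000i)(-3.5000 - 1.5000i) = 4.9500 - 8.6500i
Denominator: (-3.5)^2 + 1.5^2 = 14.5
Result = (4.9500 - 8.6500i)/14.5

0.3414 - 0.5966i


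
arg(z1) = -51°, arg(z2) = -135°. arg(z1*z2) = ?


arg(z1*z2) = -51° - 135° = -186°
Normalized to (-180°, 180°]: 174°

174°


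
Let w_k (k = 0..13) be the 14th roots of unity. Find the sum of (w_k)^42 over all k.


The roots are w_k = w^k with w = e^(2*pi*i/14), and (w^k)^42 = (w^42)^k.
So S = 1 + u + u^2 + ... + u^(13) with u = w^42.
42 = 3*14 + 0, so 42 is a multiple of 14 and u = (w^14)^3 = 1.
Every one of the 14 terms equals 1: S = 14

S = 14


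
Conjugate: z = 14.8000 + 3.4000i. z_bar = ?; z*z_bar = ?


z_bar = 14.8000 - 3.4000i
z*z_bar = 14.8^2 + 3.4^2 = 219.04 + 11.56 = 230.6

z_bar = 14.8000 - 3.4000i, z*z_bar = 230.6


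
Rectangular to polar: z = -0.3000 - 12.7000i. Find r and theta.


r = sqrt(0.09+161.29) = sqrt(161.38) = 12.7035
theta = atan2(-12.7, -0.3) = -91.3532 degrees

r = 12.7035, theta = -91.3532 degrees


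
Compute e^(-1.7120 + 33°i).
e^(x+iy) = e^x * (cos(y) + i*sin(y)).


e^-1.7120 = 0.1805
cos(33°) = 0.8387
sin(33°) = 0.5446
Real = 0.1805*0.8387 = 0.1514
Imag = 0.1805*0.5446 = 0.0983

0.1514 + 0.0983i


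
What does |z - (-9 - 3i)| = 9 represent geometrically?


|z - z0| = r is a circle with center z0 and radius r.
Center = (-9, -3), radius = 9

Circle with center (-9, -3) and radius 9


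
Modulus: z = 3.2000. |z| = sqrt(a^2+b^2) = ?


|z| = sqrt(3.2^2 + 0^2) = sqrt(10.24 + 0) = sqrt(10.24) = 3.2000

|z| = 3.2000


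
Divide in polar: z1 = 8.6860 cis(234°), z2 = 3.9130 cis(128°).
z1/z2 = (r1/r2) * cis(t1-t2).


r = 8.6860 / 3.9130 = 2.2198
theta = 234° - 128° = 106° = 106° (mod 360)

2.2198 cis(106°)


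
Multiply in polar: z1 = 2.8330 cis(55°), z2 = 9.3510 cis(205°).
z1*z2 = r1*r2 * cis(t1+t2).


r = 2.8330 * 9.3510 = 26.4914
theta = 55° + 205° = 260° = 260° (mod 360)

26.4914 cis(260°)


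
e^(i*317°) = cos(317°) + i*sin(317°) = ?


cos(317°) = 0.7314
sin(317°) = -0.6820

e^(i*317°) = 0.7314 - 0.6820i


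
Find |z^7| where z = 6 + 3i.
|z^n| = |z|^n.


|z| = sqrt(36+9) = sqrt(45) = 6.7082
|z^7| = |z|^7 = (sqrt(45))^7 = 45^3 * sqrt(45) = 91125*sqrt(45)

|z^7| = 91125*sqrt(45) ≈ 611285.0833


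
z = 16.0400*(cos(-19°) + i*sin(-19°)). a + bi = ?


a = 16.0400*cos(-19°) = 16.0400*0.94552 = 15.1661
b = 16.0400*sin(-19°) = 16.0400*(-0.32557) = -5.2221

15.1661 - 5.2221i


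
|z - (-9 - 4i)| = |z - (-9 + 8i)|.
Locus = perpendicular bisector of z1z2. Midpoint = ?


Equal distances means the locus is the perpendicular bisector of z1 and z2.
Midpoint = ((-9+(-9))/2, (-4+8)/2) = (-9.0000, 2.0000)

Perpendicular bisector through (-9.0000, 2.0000)


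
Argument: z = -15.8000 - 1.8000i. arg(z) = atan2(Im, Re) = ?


Re = -15.8, Im = -1.8
arg = atan2(-1.8, -15.8) = -173.5007 degrees

arg(z) = -173.5007 degrees


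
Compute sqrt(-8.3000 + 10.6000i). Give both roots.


|z| = sqrt(68.89+112.36) = 13.4629
sqrt((|z|+a)/2) = sqrt((13.4629+(-8.3))/2) = sqrt(2.5815) = 1.6067
sqrt((|z|-a)/2) = sqrt((13.4629-(-8.3))/2) = sqrt(10.8815) = 3.2987

±(1.6067 + 3.2987i) i.e. 1.6067 + 3.2987i and -1.6067 - 3.2987i


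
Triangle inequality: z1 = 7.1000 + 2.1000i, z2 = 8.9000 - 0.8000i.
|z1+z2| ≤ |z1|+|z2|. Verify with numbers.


|z1| = sqrt(7.1^2 + 2.1^2) = sqrt(54.82) = 7.4041
|z2| = sqrt(8.9^2 + (-0.8)^2) = sqrt(79.85) = 8.9359
z1+z2 = 16.0000 + 1.3000i
|z1+z2| = sqrt(257.69) = 16.0527
|z1|+|z2| = 7.4041 + 8.9359 = 16.3400

|z1+z2| = 16.0527 ≤ |z1|+|z2| = 16.3400 (verified)


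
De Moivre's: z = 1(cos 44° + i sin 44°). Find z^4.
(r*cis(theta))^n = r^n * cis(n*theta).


r^4 = 1^4 = 1
n*theta = 4*44° = 176° = 176° (mod 360)
a = 1*cos(176°) = -0.9976
b = 1*sin(176°) = 0.0698

1 cis(176°) = -0.9976 + 0.0698i


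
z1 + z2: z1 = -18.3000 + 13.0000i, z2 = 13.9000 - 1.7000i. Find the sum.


Real: -18.3 + 13.9 = -4.4
Imag: 13 - 1.7 = 11.3

-4.4000 + 11.3000i


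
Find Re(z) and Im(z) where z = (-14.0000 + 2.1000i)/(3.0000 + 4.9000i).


Multiply by conjugate: (-14.0000 + 2.1000i)(3.0000 - 4.9000i) / (3^2 + 4.9^2)
Numerator real = -14*3 + 2.1*4.9 = -31.71
Numerator imag = 2.1*3 - (-14)*4.9 = 74.9
Denominator = 33.01
Re(z) = -31.71/33.01 = -0.9606
Im(z) = 74.9/33.01 = 2.2690

Re(z) = -0.9606, Im(z) = 2.2690


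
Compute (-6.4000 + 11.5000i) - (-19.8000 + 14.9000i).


Real: -6.4 + 19.8 = 13.4
Imag: 11.5 - 14.9 = -3.4

13.4000 - 3.4000i


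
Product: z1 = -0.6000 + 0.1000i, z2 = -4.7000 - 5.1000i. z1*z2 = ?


Real = -0.6*(-4.7) - 0.1*(-5.1) = 2.82 - (-0.51) = 3.33
Imag = -0.6*(-5.1) - (4.7)*0.1 = 3.06 - (0.47) = 2.59

3.3300 + 2.5900i


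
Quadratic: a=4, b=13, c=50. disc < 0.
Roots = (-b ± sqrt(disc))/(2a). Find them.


disc = 13^2 - 4*4*50 = 169 - 800 = -631
sqrt(|disc|) = sqrt(631) = 25.1197
Real part = -13/(2*4) = -1.6250
Imag part = 25.1197/(2*4) = 3.1400

-1.6250 ± 3.1400i


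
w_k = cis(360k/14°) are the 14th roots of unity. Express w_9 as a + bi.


Angle = 360*9/14 = 231.4286°
a = cos(231.4286°) = -0.6235
b = sin(231.4286°) = -0.7818

-0.6235 - 0.7818i


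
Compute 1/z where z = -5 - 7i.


|z|^2 = 25+49 = 74
1/z = (-5 + 7i)/74

1/z = -0.0676 + 0.0946i


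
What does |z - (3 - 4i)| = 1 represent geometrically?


|z - z0| = r is a circle with center z0 and radius r.
Center = (3, -4), radius = 1

Circle with center (3, -4) and radius 1


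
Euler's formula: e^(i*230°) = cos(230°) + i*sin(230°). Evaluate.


cos(230°) = -0.6428
sin(230°) = -0.7660

e^(i*230°) = -0.6428 - 0.7660i


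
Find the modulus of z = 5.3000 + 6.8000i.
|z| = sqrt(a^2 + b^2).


|z| = sqrt(5.3^2 + 6.8^2) = sqrt(28.09 + 46.24) = sqrt(74.33) = 8.6215

|z| = 8.6215


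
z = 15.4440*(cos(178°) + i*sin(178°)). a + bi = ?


a = 15.4440*cos(178°) = 15.4440*(-0.99939) = -15.4346
b = 15.4440*sin(178°) = 15.4440*0.0349 = 0.5390

-15.4346 + 0.5390i


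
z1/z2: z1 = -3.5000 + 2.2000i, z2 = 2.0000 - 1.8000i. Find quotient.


Conjugate of z2 = 2.0000 + 1.8000i
Numerator: (-3.5000 + 2.2000i)(2.0000 + 1.8000i) = -10.9600 - 1.9000i
Denominator: 2^2 + (-1.8)^2 = 7.24
Result = (-10.9600 - 1.9000i)/7.24

-1.5138 - 0.2624i


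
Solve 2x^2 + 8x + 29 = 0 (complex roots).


disc = 8^2 - 4*2*29 = 64 - 232 = -168
sqrt(|disc|) = sqrt(168) = 12.9615
Real part = -8/(2*2) = -2.0000
Imag part = 12.9615/(2*2) = 3.2404

-2.0000 ± 3.2404i


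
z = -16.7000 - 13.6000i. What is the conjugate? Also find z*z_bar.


z_bar = -16.7000 + 13.6000i
z*z_bar = (-16.7)^2 + (-13.6)^2 = 278.89 + 184.96 = 463.85

z_bar = -16.7000 + 13.6000i, z*z_bar = 463.85


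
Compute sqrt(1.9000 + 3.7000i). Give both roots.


|z| = sqrt(3.61+13.69) = 4.1593
sqrt((|z|+a)/2) = sqrt((4.1593+1.9)/2) = sqrt(3.0297) = 1.7406
sqrt((|z|-a)/2) = sqrt((4.1593-1.9)/2) = sqrt(1.1297) = 1.0629

±(1.7406 + 1.0629i) i.e. 1.7406 + 1.0629i and -1.7406 - 1.0629i


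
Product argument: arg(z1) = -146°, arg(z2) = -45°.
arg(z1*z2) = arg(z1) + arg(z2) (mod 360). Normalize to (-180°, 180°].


arg(z1*z2) = -146° - 45° = -191°
Normalized to (-180°, 180°]: 169°

169°


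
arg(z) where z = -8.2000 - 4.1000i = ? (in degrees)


Re = -8.2, Im = -4.1
arg = atan2(-4.1, -8.2) = -153.4349 degrees

arg(z) = -153.4349 degrees


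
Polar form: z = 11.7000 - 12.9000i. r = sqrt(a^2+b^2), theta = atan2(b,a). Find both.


r = sqrt(136.89+166.41) = sqrt(303.3) = 17.4155
theta = atan2(-12.9, 11.7) = -47.7927 degrees

r = 17.4155, theta = -47.7927 degrees


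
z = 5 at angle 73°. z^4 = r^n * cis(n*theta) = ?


r^4 = 5^4 = 625
n*theta = 4*73° = 292° = 292° (mod 360)
a = 625*cos(292°) = 234.1291
b = 625*sin(292°) = -579.4899

625 cis(292°) = 234.1291 - 579.4899i


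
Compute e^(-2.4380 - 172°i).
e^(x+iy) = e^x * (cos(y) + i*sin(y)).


e^-2.4380 = 0.0873
cos(-172°) = -0.9903
sin(-172°) = -0.1392
Real = 0.0873*(-0.9903) = -0.0865
Imag = 0.0873*(-0.1392) = -0.0122

-0.0865 - 0.0122i


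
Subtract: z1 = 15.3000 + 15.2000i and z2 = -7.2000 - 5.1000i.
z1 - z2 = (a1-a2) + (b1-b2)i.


Real: 15.3 + 7.2 = 22.5
Imag: 15.2 + 5.1 = 20.3

22.5000 + 20.3000i


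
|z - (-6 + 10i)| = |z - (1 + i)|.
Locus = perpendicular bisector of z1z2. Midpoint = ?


Equal distances means the locus is the perpendicular bisector of z1 and z2.
Midpoint = ((-6+1)/2, (10+1)/2) = (-2.5000, 5.5000)

Perpendicular bisector through (-2.5000, 5.5000)


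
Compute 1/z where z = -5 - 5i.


|z|^2 = 25+25 = 50
1/z = (-5 + 5i)/50

1/z = -0.1000 + 0.1000i


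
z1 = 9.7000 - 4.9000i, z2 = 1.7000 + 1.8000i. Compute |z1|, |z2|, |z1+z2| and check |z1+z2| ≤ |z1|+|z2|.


|z1| = sqrt(9.7^2 + (-4.9)^2) = sqrt(118.1) = 10.8674
|z2| = sqrt(1.7^2 + 1.8^2) = sqrt(6.13) = 2.4759
z1+z2 = 11.4000 - 3.1000i
|z1+z2| = sqrt(139.57) = 11.8140
|z1|+|z2| = 10.8674 + 2.4759 = 13.3433

|z1+z2| = 11.8140 ≤ |z1|+|z2| = 13.3433 (verified)


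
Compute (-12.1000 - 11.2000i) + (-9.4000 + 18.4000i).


Real: -12.1 - 9.4 = -21.5
Imag: -11.2 + 18.4 = 7.2

-21.5000 + 7.2000i


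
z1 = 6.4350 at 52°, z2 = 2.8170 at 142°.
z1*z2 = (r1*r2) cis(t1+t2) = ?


r = 6.4350 * 2.8170 = 18.1274
theta = 52° + 142° = 194° = 194° (mod 360)

18.1274 cis(194°)


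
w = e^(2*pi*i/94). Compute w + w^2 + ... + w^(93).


With w = e^(2*pi*i/94), all 94 of the 94th roots of unity w^0 = 1, w, ..., w^(93) sum to 0: 1 + w + ... + w^(93) = (1 - w^94)/(1 - w) = 0 since w^94 = 1, w ≠ 1.
Removing the root 1: w + w^2 + ... + w^(93) = 0 - 1 = -1

Sum = -1


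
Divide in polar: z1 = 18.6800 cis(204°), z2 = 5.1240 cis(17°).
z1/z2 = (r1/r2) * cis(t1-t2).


r = 18.6800 / 5.1240 = 3.6456
theta = 204° - 17° = 187° = 187° (mod 360)

3.6456 cis(187°)


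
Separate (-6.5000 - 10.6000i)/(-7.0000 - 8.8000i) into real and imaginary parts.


Multiply by conjugate: (-6.5000 - 10.6000i)(-7.0000 + 8.8000i) / ((-7)^2 + (-8.8)^2)
Numerator real = -6.5*(-7) - (10.6)*(-8.8) = 138.78
Numerator imag = -10.6*(-7) - (-6.5)*(-8.8) = 17
Denominator = 126.44
Re(z) = 138.78/126.44 = 1.0976
Im(z) = 17/126.44 = 0.1345

Re(z) = 1.0976, Im(z) = 0.1345


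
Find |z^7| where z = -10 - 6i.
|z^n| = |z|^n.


|z| = sqrt(100+36) = sqrt(136) = 11.6619
|z^7| = |z|^7 = (sqrt(136))^7 = 136^3 * sqrt(136) = 2515456*sqrt(136)

|z^7| = 2515456*sqrt(136) ≈ 29335005.8592


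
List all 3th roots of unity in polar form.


The 3th roots of unity are cis(360k/3°) for k=0..2
Angle step = 360/3 = 120°
Primitive root: cis(120°)
Primitive root = -0.5000 + 0.8660i

3 roots at angles: 0°, 120°, 240°


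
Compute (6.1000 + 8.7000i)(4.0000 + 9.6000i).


Real = 6.1*4 - 8.7*9.6 = 24.4 - 83.52 = -59.12
Imag = 6.1*9.6 + 4*8.7 = 58.56 + 34.8 = 93.36

-59.1200 + 93.3600i


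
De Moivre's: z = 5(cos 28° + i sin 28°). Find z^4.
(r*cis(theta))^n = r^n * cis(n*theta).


r^4 = 5^4 = 625
n*theta = 4*28° = 112° = 112° (mod 360)
a = 625*cos(112°) = -234.1291
b = 625*sin(112°) = 579.4899

625 cis(112°) = -234.1291 + 579.4899i


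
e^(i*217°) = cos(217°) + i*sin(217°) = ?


cos(217°) = -0.7986
sin(217°) = -0.6018

e^(i*217°) = -0.7986 - 0.6018i


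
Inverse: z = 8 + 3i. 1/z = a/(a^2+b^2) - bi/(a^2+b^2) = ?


|z|^2 = 64+9 = 73
1/z = (8 - 3i)/73

1/z = 0.1096 - 0.0411i


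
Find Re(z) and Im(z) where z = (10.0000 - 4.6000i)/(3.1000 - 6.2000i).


Multiply by conjugate: (10.0000 - 4.6000i)(3.1000 + 6.2000i) / (3.1^2 + (-6.2)^2)
Numerator real = 10*3.1 - (4.6)*(-6.2) = 59.52
Numerator imag = -4.6*3.1 - 10*(-6.2) = 47.74
Denominator = 48.05
Re(z) = 59.52/48.05 = 1.2387
Im(z) = 47.74/48.05 = 0.9935

Re(z) = 1.2387, Im(z) = 0.9935


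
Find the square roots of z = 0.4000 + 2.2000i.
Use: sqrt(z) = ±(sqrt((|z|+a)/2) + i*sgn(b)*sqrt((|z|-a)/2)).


|z| = sqrt(0.16+4.84) = 2.2361
sqrt((|z|+a)/2) = sqrt((2.2361+0.4)/2) = sqrt(1.3180) = 1.1481
sqrt((|z|-a)/2) = sqrt((2.2361-0.4)/2) = sqrt(0.9180) = 0.9581

±(1.1481 + 0.9581i) i.e. 1.1481 + 0.9581i and -1.1481 - 0.9581i


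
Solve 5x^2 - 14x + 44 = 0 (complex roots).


disc = (-14)^2 - 4*5*44 = 196 - 880 = -684
sqrt(|disc|) = sqrt(684) = 26.1534
Real part = 14/(2*5) = 1.4000
Imag part = 26.1534/(2*5) = 2.6153

1.4000 ± 2.6153i


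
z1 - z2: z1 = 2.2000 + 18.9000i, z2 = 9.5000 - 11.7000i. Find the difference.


Real: 2.2 - 9.5 = -7.3
Imag: 18.9 + 11.7 = 30.6

-7.3000 + 30.6000i


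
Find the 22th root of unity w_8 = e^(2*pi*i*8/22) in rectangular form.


Angle = 360*8/22 = 130.9091°
a = cos(130.9091°) = -0.6549
b = sin(130.9091°) = 0.7557

-0.6549 + 0.7557i


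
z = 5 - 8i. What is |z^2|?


|z| = sqrt(25+64) = sqrt(89) = 9.4340
|z^2| = |z|^2 = (sqrt(89))^2 = 89

|z^2| = 89


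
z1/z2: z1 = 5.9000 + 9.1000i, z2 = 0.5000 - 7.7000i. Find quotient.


Conjugate of z2 = 0.5000 + 7.7000i
Numerator: (5.9000 + 9.1000i)(0.5000 + 7.7000i) = -67.1200 + 49.9800i
Denominator: 0.5^2 + (-7.7)^2 = 59.54
Result = (-67.1200 + 49.9800i)/59.54

-1.1273 + 0.8394i


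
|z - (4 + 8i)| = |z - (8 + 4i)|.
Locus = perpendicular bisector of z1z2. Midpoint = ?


Equal distances means the locus is the perpendicular bisector of z1 and z2.
Midpoint = ((4+8)/2, (8+4)/2) = (6.0000, 6.0000)

Perpendicular bisector through (6.0000, 6.0000)


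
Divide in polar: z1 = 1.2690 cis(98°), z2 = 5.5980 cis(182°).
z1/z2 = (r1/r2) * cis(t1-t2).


r = 1.2690 / 5.5980 = 0.2267
theta = 98° - 182° = -84° = 276° (mod 360)

0.2267 cis(276°)


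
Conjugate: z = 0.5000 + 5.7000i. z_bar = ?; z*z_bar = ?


z_bar = 0.5000 - 5.7000i
z*z_bar = 0.5^2 + 5.7^2 = 0.25 + 32.49 = 32.74

z_bar = 0.5000 - 5.7000i, z*z_bar = 32.74


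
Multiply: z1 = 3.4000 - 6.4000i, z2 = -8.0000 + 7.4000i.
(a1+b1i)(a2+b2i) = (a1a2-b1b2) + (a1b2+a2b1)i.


Real = 3.4*(-8) - (-6.4)*7.4 = -27.2 - (-47.36) = 20.16
Imag = 3.4*7.4 - (8)*(-6.4) = 25.16 + 51.2 = 76.36

20.1600 + 76.3600i


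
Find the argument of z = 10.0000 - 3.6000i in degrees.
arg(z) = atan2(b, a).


Re = 10, Im = -3.6
arg = atan2(-3.6, 10) = -19.7989 degrees

arg(z) = -19.7989 degrees


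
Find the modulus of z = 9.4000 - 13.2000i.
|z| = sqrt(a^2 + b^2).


|z| = sqrt(9.4^2 + (-13.2)^2) = sqrt(88.36 + 174.24) = sqrt(262.6) = 16.2049

|z| = 16.2049


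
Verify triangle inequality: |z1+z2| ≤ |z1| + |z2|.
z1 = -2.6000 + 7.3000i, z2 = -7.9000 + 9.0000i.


|z1| = sqrt((-2.6)^2 + 7.3^2) = sqrt(60.05) = 7.7492
|z2| = sqrt((-7.9)^2 + 9^2) = sqrt(143.41) = 11.9754
z1+z2 = -10.5000 + 16.3000i
|z1+z2| = sqrt(375.94) = 19.3892
|z1|+|z2| = 7.7492 + 11.9754 = 19.7246

|z1+z2| = 19.3892 ≤ |z1|+|z2| = 19.7246 (verified)


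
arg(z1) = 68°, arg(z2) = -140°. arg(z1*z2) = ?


arg(z1*z2) = 68° - 140° = -72°
Normalized to (-180°, 180°]: -72°

-72°


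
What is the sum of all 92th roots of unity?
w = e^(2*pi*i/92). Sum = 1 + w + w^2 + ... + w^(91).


The sum of all 92th roots of unity is 0.
Geometric series: (1 - w^92)/(1 - w) = (1-1)/(1-w) = 0 since w^92 = 1, w ≠ 1.
Alternatively: coefficient of z^91 in z^92 - 1 is 0.

0


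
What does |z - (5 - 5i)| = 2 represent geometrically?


|z - z0| = r is a circle with center z0 and radius r.
Center = (5, -5), radius = 2

Circle with center (5, -5) and radius 2


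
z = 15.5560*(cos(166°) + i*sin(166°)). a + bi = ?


a = 15.5560*cos(166°) = 15.5560*(-0.970296) = -15.0939
b = 15.5560*sin(166°) = 15.5560*0.24192 = 3.7633

-15.0939 + 3.7633i


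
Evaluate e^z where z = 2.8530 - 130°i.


e^2.8530 = 17.3397
cos(-130°) = -0.64279
sin(-130°) = -0.766044
Real = 17.3397*(-0.64279) = -11.1458
Imag = 17.3397*(-0.766044) = -13.2830

-11.1458 - 13.2830i


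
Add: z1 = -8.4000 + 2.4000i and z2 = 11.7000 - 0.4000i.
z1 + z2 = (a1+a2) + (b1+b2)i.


Real: -8.4 + 11.7 = 3.3
Imag: 2.4 - 0.4 = 2

3.3000 + 2.0000i


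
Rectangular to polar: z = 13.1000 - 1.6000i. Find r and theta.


r = sqrt(171.61+2.56) = sqrt(174.17) = 13.1973
theta = atan2(-1.6, 13.1) = -6.9635 degrees

r = 13.1973, theta = -6.9635 degrees


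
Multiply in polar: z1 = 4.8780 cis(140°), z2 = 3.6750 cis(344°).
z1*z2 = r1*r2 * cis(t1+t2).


r = 4.8780 * 3.6750 = 17.9266
theta = 140° + 344° = 484° = 124° (mod 360)

17.9266 cis(124°)


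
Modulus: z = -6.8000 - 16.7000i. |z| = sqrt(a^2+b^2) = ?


|z| = sqrt((-6.8)^2 + (-16.7)^2) = sqrt(46.24 + 278.89) = sqrt(325.13) = 18.0314

|z| = 18.0314


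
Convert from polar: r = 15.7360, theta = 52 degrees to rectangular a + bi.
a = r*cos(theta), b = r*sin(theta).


a = 15.7360*cos(52°) = 15.7360*0.61566 = 9.6880
b = 15.7360*sin(52°) = 15.7360*0.78801 = 12.4001

9.6880 + 12.4001i


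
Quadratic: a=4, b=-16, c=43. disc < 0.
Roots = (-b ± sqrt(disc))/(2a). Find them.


disc = (-16)^2 - 4*4*43 = 256 - 688 = -432
sqrt(|disc|) = sqrt(432) = 20.7846
Real part = 16/(2*4) = 2.0000
Imag part = 20.7846/(2*4) = 2.5981

2.0000 ± 2.5981i


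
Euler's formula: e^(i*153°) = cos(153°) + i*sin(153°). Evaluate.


cos(153°) = -0.8910
sin(153°) = 0.4540

e^(i*153°) = -0.8910 + 0.4540i


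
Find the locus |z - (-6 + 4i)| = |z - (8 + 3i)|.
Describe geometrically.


Equal distances means the locus is the perpendicular bisector of z1 and z2.
Midpoint = ((-6+8)/2, (4+3)/2) = (1.0000, 3.5000)

Perpendicular bisector through (1.0000, 3.5000)


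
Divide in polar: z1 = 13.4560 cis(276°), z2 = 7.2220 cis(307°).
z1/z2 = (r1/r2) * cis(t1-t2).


r = 13.4560 / 7.2220 = 1.8632
theta = 276° - 307° = -31° = 329° (mod 360)

1.8632 cis(329°)


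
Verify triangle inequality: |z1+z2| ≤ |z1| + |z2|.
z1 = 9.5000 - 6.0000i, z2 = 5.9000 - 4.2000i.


|z1| = sqrt(9.5^2 + (-6)^2) = sqrt(126.25) = 11.2361
|z2| = sqrt(5.9^2 + (-4.2)^2) = sqrt(52.45) = 7.2422
z1+z2 = 15.4000 - 10.2000i
|z1+z2| = sqrt(341.2) = 18.4716
|z1|+|z2| = 11.2361 + 7.2422 = 18.4783

|z1+z2| = 18.4716 ≤ |z1|+|z2| = 18.4783 (verified)


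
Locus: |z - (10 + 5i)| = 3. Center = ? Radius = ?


|z - z0| = r is a circle with center z0 and radius r.
Center = (10, 5), radius = 3

Circle with center (10, 5) and radius 3


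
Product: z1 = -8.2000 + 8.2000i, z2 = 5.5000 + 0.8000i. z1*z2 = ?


Real = -8.2*5.5 - 8.2*0.8 = -45.1 - 6.56 = -51.66
Imag = -8.2*0.8 + 5.5*8.2 = -6.56 + 45.1 = 38.54

-51.6600 + 38.5400i


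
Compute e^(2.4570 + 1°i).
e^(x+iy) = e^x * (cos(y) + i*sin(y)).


e^2.4570 = 11.66975
cos(1°) = 0.99985
sin(1°) = 0.017452
Real = 11.66975*0.99985 = 11.6680
Imag = 11.66975*0.017452 = 0.2037

11.6680 + 0.2037i


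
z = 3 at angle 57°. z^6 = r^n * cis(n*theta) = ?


r^6 = 3^6 = 729
n*theta = 6*57° = 342° = 342° (mod 360)
a = 729*cos(342°) = 693.3202
b = 729*sin(342°) = -225.2734

729 cis(342°) = 693.3202 - 225.2734i


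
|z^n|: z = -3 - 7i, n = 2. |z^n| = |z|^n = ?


|z| = sqrt(9+49) = sqrt(58) = 7.6158
|z^2| = |z|^2 = (sqrt(58))^2 = 58

|z^2| = 58


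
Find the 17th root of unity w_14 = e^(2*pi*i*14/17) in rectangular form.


Angle = 360*14/17 = 296.4706°
a = cos(296.4706°) = 0.4457
b = sin(296.4706°) = -0.8952

0.4457 - 0.8952i


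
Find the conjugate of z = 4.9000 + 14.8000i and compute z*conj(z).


z_bar = 4.9000 - 14.8000i
z*z_bar = 4.9^2 + 14.8^2 = 24.01 + 219.04 = 243.05

z_bar = 4.9000 - 14.8000i, z*z_bar = 243.05


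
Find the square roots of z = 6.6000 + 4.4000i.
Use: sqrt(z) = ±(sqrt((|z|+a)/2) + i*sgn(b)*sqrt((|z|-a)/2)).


|z| = sqrt(43.56+19.36) = 7.9322
sqrt((|z|+a)/2) = sqrt((7.9322+6.6)/2) = sqrt(7.2661) = 2.6956
sqrt((|z|-a)/2) = sqrt((7.9322-6.6)/2) = sqrt(0.6661) = 0.8162

±(2.6956 + 0.8162i) i.e. 2.6956 + 0.8162i and -2.6956 - 0.8162i


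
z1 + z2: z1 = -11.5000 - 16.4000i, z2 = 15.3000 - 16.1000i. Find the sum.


Real: -11.5 + 15.3 = 3.8
Imag: -16.4 - 16.1 = -32.5

3.8000 - 32.5000i


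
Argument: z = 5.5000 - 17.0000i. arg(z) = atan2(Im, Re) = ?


Re = 5.5, Im = -17
arg = atan2(-17, 5.5) = -72.0721 degrees

arg(z) = -72.0721 degrees


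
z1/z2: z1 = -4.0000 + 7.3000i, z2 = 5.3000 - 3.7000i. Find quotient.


Conjugate of z2 = 5.3000 + 3.7000i
Numerator: (-4.0000 + 7.3000i)(5.3000 + 3.7000i) = -48.2100 + 23.8900i
Denominator: 5.3^2 + (-3.7)^2 = 41.78
Result = (-48.2100 + 23.8900i)/41.78

-1.1539 + 0.5718i


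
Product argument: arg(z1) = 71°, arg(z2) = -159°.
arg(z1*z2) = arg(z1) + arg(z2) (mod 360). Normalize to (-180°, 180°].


arg(z1*z2) = 71° - 159° = -88°
Normalized to (-180°, 180°]: -88°

-88°


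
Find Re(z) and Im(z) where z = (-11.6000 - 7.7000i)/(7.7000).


Multiply by conjugate: (-11.6000 - 7.7000i)(7.7000) / (7.7^2 + 0^2)
Numerator real = -11.6*7.7 - (7.7)*0 = -89.32
Numerator imag = -7.7*7.7 - (-11.6)*0 = -59.29
Denominator = 59.29
Re(z) = -89.32/59.29 = -1.5065
Im(z) = -59.29/59.29 = -1.0000

Re(z) = -1.5065, Im(z) = -1.0000


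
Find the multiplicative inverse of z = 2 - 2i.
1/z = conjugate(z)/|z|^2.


|z|^2 = 4+4 = 8
1/z = (2 + 2i)/8

1/z = 0.2500 + 0.2500i


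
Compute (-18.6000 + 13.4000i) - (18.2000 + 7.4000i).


Real: -18.6 - 18.2 = -36.8
Imag: 13.4 - 7.4 = 6

-36.8000 + 6.0000i


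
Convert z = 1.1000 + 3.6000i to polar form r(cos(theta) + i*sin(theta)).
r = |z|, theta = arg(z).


r = sqrt(1.21+12.96) = sqrt(14.17) = 3.7643
theta = atan2(3.6, 1.1) = 73.0092 degrees

r = 3.7643, theta = 73.0092 degrees


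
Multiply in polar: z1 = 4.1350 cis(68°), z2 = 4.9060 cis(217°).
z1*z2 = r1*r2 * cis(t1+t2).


r = 4.1350 * 4.9060 = 20.2863
theta = 68° + 217° = 285° = 285° (mod 360)

20.2863 cis(285°)


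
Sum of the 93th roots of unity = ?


The sum of all 93th roots of unity is 0.
Geometric series: (1 - w^93)/(1 - w) = (1-1)/(1-w) = 0 since w^93 = 1, w ≠ 1.
Alternatively: coefficient of z^92 in z^93 - 1 is 0.

0


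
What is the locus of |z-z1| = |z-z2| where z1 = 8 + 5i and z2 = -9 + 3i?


Equal distances means the locus is the perpendicular bisector of z1 and z2.
Midpoint = ((8+(-9))/2, (5+3)/2) = (-0.5000, 4.0000)

Perpendicular bisector through (-0.5000, 4.0000)


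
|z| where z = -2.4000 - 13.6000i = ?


|z| = sqrt((-2.4)^2 + (-13.6)^2) = sqrt(5.76 + 184.96) = sqrt(190.72) = 13.8101

|z| = 13.8101


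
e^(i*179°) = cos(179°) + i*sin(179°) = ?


cos(179°) = -0.9998
sin(179°) = 0.0175

e^(i*179°) = -0.9998 + 0.0175i


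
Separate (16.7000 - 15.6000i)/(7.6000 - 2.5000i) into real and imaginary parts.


Multiply by conjugate: (16.7000 - 15.6000i)(7.6000 + 2.5000i) / (7.6^2 + (-2.5)^2)
Numerator real = 16.7*7.6 - (15.6)*(-2.5) = 165.92
Numerator imag = -15.6*7.6 - 16.7*(-2.5) = -76.81
Denominator = 64.01
Re(z) = 165.92/64.01 = 2.5921
Im(z) = -76.81/64.01 = -1.2000

Re(z) = 2.5921, Im(z) = -1.2000


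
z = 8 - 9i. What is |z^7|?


|z| = sqrt(64+81) = sqrt(145) = 12.0416
|z^7| = |z|^7 = (sqrt(145))^7 = 145^3 * sqrt(145) = 3048625*sqrt(145)

|z^7| = 3048625*sqrt(145) ≈ 36710306.2728


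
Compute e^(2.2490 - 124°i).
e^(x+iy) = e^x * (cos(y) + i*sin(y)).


e^2.2490 = 9.47825
cos(-124°) = -0.5592
sin(-124°) = -0.82904
Real = 9.47825*(-0.5592) = -5.3002
Imag = 9.47825*(-0.82904) = -7.8578

-5.3002 - 7.8578i


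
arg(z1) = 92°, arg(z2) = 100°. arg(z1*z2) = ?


arg(z1*z2) = 92° + 100° = 192°
Normalized to (-180°, 180°]: -168°

-168°


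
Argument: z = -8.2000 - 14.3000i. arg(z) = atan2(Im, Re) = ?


Re = -8.2, Im = -14.3
arg = atan2(-14.3, -8.2) = -119.8311 degrees

arg(z) = -119.8311 degrees


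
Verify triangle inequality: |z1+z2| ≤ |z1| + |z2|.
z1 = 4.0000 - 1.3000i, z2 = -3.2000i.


|z1| = sqrt(4^2 + (-1.3)^2) = sqrt(17.69) = 4.2059
|z2| = sqrt(0^2 + (-3.2)^2) = sqrt(10.24) = 3.2000
z1+z2 = 4.0000 - 4.5000i
|z1+z2| = sqrt(36.25) = 6.0208
|z1|+|z2| = 4.2059 + 3.2000 = 7.4059

|z1+z2| = 6.0208 ≤ |z1|+|z2| = 7.4059 (verified)


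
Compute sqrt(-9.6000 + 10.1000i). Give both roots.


|z| = sqrt(92.16+102.01) = 13.9345
sqrt((|z|+a)/2) = sqrt((13.9345+(-9.6))/2) = sqrt(2.1672) = 1.4722
sqrt((|z|-a)/2) = sqrt((13.9345-(-9.6))/2) = sqrt(11.7672) = 3.4303

±(1.4722 + 3.4303i) i.e. 1.4722 + 3.4303i and -1.4722 - 3.4303i


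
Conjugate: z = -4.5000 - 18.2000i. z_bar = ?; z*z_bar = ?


z_bar = -4.5000 + 18.2000i
z*z_bar = (-4.5)^2 + (-18.2)^2 = 20.25 + 331.24 = 351.49

z_bar = -4.5000 + 18.2000i, z*z_bar = 351.49


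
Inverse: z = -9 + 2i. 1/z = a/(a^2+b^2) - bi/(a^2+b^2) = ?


|z|^2 = 81+4 = 85
1/z = (-9 - 2i)/85

1/z = -0.1059 - 0.0235i


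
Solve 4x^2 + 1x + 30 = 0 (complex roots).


disc = 1^2 - 4*4*30 = 1 - 480 = -479
sqrt(|disc|) = sqrt(479) = 21.8861
Real part = -1/(2*4) = -0.1250
Imag part = 21.8861/(2*4) = 2.7358

-0.1250 ± 2.7358i


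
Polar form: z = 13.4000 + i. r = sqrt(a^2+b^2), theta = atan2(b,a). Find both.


r = sqrt(179.56+1) = sqrt(180.56) = 13.4373
theta = atan2(1, 13.4) = 4.2679 degrees

r = 13.4373, theta = 4.2679 degrees


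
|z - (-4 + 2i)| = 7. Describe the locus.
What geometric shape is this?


|z - z0| = r is a circle with center z0 and radius r.
Center = (-4, 2), radius = 7

Circle with center (-4, 2) and radius 7


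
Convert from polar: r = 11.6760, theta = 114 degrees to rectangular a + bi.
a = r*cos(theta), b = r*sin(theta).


a = 11.6760*cos(114°) = 11.6760*(-0.40674) = -4.7491
b = 11.6760*sin(114°) = 11.6760*0.91355 = 10.6666

-4.7491 + 10.6666i


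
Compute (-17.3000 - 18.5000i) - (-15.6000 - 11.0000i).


Real: -17.3 + 15.6 = -1.7
Imag: -18.5 + 11 = -7.5

-1.7000 - 7.5000i


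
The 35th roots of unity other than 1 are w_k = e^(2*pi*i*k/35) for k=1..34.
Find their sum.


With w = e^(2*pi*i/35), all 35 of the 35th roots of unity w^0 = 1, w, ..., w^(34) sum to 0: 1 + w + ... + w^(34) = (1 - w^35)/(1 - w) = 0 since w^35 = 1, w ≠ 1.
Removing the root 1: w + w^2 + ... + w^(34) = 0 - 1 = -1

Sum = -1


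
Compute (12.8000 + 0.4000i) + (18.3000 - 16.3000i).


Real: 12.8 + 18.3 = 31.1
Imag: 0.4 - 16.3 = -15.9

31.1000 - 15.9000i


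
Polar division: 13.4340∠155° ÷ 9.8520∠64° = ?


r = 13.4340 / 9.8520 = 1.3636
theta = 155° - 64° = 91° = 91° (mod 360)

1.3636 cis(91°)


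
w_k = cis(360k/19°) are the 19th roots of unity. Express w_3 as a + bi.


Angle = 360*3/19 = 56.8421°
a = cos(56.8421°) = 0.5469
b = sin(56.8421°) = 0.8372

0.5469 + 0.8372i


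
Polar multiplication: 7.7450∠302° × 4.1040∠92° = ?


r = 7.7450 * 4.1040 = 31.7855
theta = 302° + 92° = 394° = 34° (mod 360)

31.7855 cis(34°)


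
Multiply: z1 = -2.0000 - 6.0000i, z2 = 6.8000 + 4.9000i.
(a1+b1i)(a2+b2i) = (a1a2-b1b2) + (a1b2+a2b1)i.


Real = -2*6.8 - (-6)*4.9 = -13.6 - (-29.4) = 15.8
Imag = -2*4.9 + 6.8*(-6) = -9.8 - (40.8) = -50.6

15.8000 - 50.6000i


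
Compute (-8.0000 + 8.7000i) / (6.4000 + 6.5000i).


Conjugate of z2 = 6.4000 - 6.5000i
Numerator: (-8.0000 + 8.7000i)(6.4000 - 6.5000i) = 5.3500 + 107.6800i
Denominator: 6.4^2 + 6.5^2 = 83.21
Result = (5.3500 + 107.6800i)/83.21

0.0643 + 1.2941i


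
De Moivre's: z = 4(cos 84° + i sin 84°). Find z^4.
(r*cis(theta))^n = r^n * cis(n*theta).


r^4 = 4^4 = 256
n*theta = 4*84° = 336° = 336° (mod 360)
a = 256*cos(336°) = 233.8676
b = 256*sin(336°) = -104.1246

256 cis(336°) = 233.8676 - 104.1246i


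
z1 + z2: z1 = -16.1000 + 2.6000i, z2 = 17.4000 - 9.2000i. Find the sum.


Real: -16.1 + 17.4 = 1.3
Imag: 2.6 - 9.2 = -6.6

1.3000 - 6.6000i


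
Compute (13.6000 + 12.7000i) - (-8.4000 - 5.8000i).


Real: 13.6 + 8.4 = 22
Imag: 12.7 + 5.8 = 18.5

22.0000 + 18.5000i


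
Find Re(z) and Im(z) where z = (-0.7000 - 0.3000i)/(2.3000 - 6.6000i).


Multiply by conjugate: (-0.7000 - 0.3000i)(2.3000 + 6.6000i) / (2.3^2 + (-6.6)^2)
Numerator real = -0.7*2.3 - (0.3)*(-6.6) = 0.37
Numerator imag = -0.3*2.3 - (-0.7)*(-6.6) = -5.31
Denominator = 48.85
Re(z) = 0.37/48.85 = 0.0076
Im(z) = -5.31/48.85 = -0.1087

Re(z) = 0.0076, Im(z) = -0.1087


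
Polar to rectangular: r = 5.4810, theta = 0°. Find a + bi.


a = 5.4810*cos(0°) = 5.4810*1 = 5.4810
b = 5.4810*sin(0°) = 5.4810*0 = 0

5.4810 + 0i


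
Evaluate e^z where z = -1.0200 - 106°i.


e^-1.0200 = 0.3606
cos(-106°) = -0.2756
sin(-106°) = -0.9613
Real = 0.3606*(-0.2756) = -0.0994
Imag = 0.3606*(-0.9613) = -0.3466

-0.0994 - 0.3466i


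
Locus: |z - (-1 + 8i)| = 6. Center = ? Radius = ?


|z - z0| = r is a circle with center z0 and radius r.
Center = (-1, 8), radius = 6

Circle with center (-1, 8) and radius 6


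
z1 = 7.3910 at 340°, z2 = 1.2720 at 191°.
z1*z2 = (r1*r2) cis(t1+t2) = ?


r = 7.3910 * 1.2720 = 9.4014
theta = 340° + 191° = 531° = 171° (mod 360)

9.4014 cis(171°)


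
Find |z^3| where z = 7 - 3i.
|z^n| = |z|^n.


|z| = sqrt(49+9) = sqrt(58) = 7.6158
|z^3| = |z|^3 = (sqrt(58))^3 = 58*sqrt(58)

|z^3| = 58*sqrt(58) ≈ 441.7148


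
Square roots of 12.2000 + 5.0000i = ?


|z| = sqrt(148.84+25) = 13.1848
sqrt((|z|+a)/2) = sqrt((13.1848+12.2)/2) = sqrt(12.6924) = 3.5626
sqrt((|z|-a)/2) = sqrt((13.1848-12.2)/2) = sqrt(0.4924) = 0.7017

±(3.5626 + 0.7017i) i.e. 3.5626 + 0.7017i and -3.5626 - 0.7017i


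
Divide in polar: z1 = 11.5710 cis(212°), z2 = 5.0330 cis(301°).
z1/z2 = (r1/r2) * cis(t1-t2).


r = 11.5710 / 5.0330 = 2.2990
theta = 212° - 301° = -89° = 271° (mod 360)

2.2990 cis(271°)


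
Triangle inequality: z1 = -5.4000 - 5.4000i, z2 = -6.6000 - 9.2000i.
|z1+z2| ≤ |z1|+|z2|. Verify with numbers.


|z1| = sqrt((-5.4)^2 + (-5.4)^2) = sqrt(58.32) = 7.6368
|z2| = sqrt((-6.6)^2 + (-9.2)^2) = sqrt(128.2) = 11.3225
z1+z2 = -12.0000 - 14.6000i
|z1+z2| = sqrt(357.16) = 18.8987
|z1|+|z2| = 7.6368 + 11.3225 = 18.9593

|z1+z2| = 18.8987 ≤ |z1|+|z2| = 18.9593 (verified)


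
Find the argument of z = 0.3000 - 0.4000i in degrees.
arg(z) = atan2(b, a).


Re = 0.3, Im = -0.4
arg = atan2(-0.4, 0.3) = -53.1301 degrees

arg(z) = -53.1301 degrees


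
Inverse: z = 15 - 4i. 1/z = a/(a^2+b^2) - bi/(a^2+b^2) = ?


|z|^2 = 225+16 = 241
1/z = (15 + 4i)/241

1/z = 0.0622 + 0.0166i


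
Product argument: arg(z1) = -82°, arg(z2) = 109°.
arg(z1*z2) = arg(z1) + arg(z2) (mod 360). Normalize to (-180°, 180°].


arg(z1*z2) = -82° + 109° = 27°
Normalized to (-180°, 180°]: 27°

27°


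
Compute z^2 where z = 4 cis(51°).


r^2 = 4^2 = 16
n*theta = 2*51° = 102° = 102° (mod 360)
a = 16*cos(102°) = -3.3266
b = 16*sin(102°) = 15.6504

16 cis(102°) = -3.3266 + 15.6504i


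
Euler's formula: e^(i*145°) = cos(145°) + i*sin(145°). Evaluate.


cos(145°) = -0.8192
sin(145°) = 0.5736

e^(i*145°) = -0.8192 + 0.5736i


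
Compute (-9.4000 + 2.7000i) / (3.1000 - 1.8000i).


Conjugate of z2 = 3.1000 + 1.8000i
Numerator: (-9.4000 + 2.7000i)(3.1000 + 1.8000i) = -34.0000 - 8.5500i
Denominator: 3.1^2 + (-1.8)^2 = 12.85
Result = (-34.0000 - 8.5500i)/12.85

-2.6459 - 0.6654i


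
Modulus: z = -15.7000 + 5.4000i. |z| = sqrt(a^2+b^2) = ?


|z| = sqrt((-15.7)^2 + 5.4^2) = sqrt(246.49 + 29.16) = sqrt(275.65) = 16.6027

|z| = 16.6027


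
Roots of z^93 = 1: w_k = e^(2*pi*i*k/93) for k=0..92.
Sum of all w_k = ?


The sum of all 93th roots of unity is 0.
Geometric series: (1 - w^93)/(1 - w) = (1-1)/(1-w) = 0 since w^93 = 1, w ≠ 1.
Alternatively: coefficient of z^92 in z^93 - 1 is 0.

0


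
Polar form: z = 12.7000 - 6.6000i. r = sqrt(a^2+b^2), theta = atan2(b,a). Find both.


r = sqrt(161.29+43.56) = sqrt(204.85) = 14.3126
theta = atan2(-6.6, 12.7) = -27.4602 degrees

r = 14.3126, theta = -27.4602 degrees


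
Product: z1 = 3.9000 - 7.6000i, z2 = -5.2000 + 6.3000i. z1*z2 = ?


Real = 3.9*(-5.2) - (-7.6)*6.3 = -20.28 - (-47.88) = 27.6
Imag = 3.9*6.3 - (5.2)*(-7.6) = 24.57 + 39.52 = 64.09

27.6000 + 64.0900i


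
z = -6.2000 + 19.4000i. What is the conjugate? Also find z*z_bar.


z_bar = -6.2000 - 19.4000i
z*z_bar = (-6.2)^2 + 19.4^2 = 38.44 + 376.36 = 414.8

z_bar = -6.2000 - 19.4000i, z*z_bar = 414.8


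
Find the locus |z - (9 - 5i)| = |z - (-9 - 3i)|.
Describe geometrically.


Equal distances means the locus is the perpendicular bisector of z1 and z2.
Midpoint = ((9+(-9))/2, (-5+(-3))/2) = (0, -4.0000)

Perpendicular bisector through (0, -4.0000)


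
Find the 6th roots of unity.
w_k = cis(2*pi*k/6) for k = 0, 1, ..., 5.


The 6th roots of unity are cis(360k/6°) for k=0..5
Angle step = 360/6 = 60°
Primitive root: cis(60°)
Primitive root = 0.5000 + 0.8660i

6 roots at angles: 0°, 60°, 120°, 180°, 240°, 300°


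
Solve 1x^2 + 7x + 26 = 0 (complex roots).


disc = 7^2 - 4*1*26 = 49 - 104 = -55
sqrt(|disc|) = sqrt(55) = 7.4162
Real part = -7/(2*1) = -3.5000
Imag part = 7.4162/(2*1) = 3.7081

-3.5000 ± 3.7081i


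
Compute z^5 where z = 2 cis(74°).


r^5 = 2^5 = 32
n*theta = 5*74° = 370° = 10° (mod 360)
a = 32*cos(10°) = 31.5138
b = 32*sin(10°) = 5.5567

32 cis(10°) = 31.5138 + 5.5567i


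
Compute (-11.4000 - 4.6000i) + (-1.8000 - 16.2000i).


Real: -11.4 - 1.8 = -13.2
Imag: -4.6 - 16.2 = -20.8

-13.2000 - 20.8000i


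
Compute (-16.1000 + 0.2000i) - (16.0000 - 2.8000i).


Real: -16.1 - 16 = -32.1
Imag: 0.2 + 2.8 = 3

-32.1000 + 3.0000i


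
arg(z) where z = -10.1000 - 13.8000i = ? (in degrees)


Re = -10.1, Im = -13.8
arg = atan2(-13.8, -10.1) = -126.1998 degrees

arg(z) = -126.1998 degrees


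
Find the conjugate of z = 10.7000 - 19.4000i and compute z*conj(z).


z_bar = 10.7000 + 19.4000i
z*z_bar = 10.7^2 + (-19.4)^2 = 114.49 + 376.36 = 490.85

z_bar = 10.7000 + 19.4000i, z*z_bar = 490.85


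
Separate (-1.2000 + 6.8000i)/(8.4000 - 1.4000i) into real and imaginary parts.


Multiply by conjugate: (-1.2000 + 6.8000i)(8.4000 + 1.4000i) / (8.4^2 + (-1.4)^2)
Numerator real = -1.2*8.4 + 6.8*(-1.4) = -19.6
Numerator imag = 6.8*8.4 - (-1.2)*(-1.4) = 55.44
Denominator = 72.52
Re(z) = -19.6/72.52 = -0.2703
Im(z) = 55.44/72.52 = 0.7645

Re(z) = -0.2703, Im(z) = 0.7645


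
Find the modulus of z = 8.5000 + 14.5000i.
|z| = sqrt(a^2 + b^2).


|z| = sqrt(8.5^2 + 14.5^2) = sqrt(72.25 + 210.25) = sqrt(282.5) = 16.8077

|z| = 16.8077


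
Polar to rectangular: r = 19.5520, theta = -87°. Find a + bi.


a = 19.5520*cos(-87°) = 19.5520*0.052336 = 1.0233
b = 19.5520*sin(-87°) = 19.5520*(-0.99863) = -19.5252

1.0233 - 19.5252i


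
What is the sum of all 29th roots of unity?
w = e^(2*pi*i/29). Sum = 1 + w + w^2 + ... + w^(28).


The sum of all 29th roots of unity is 0.
Geometric series: (1 - w^29)/(1 - w) = (1-1)/(1-w) = 0 since w^29 = 1, w ≠ 1.
Alternatively: coefficient of z^28 in z^29 - 1 is 0.

0


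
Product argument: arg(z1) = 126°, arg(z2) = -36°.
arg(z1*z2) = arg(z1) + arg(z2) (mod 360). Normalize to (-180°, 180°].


arg(z1*z2) = 126° - 36° = 90°
Normalized to (-180°, 180°]: 90°

90°


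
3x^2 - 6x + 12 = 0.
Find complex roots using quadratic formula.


disc = (-6)^2 - 4*3*12 = 36 - 144 = -108
sqrt(|disc|) = sqrt(108) = 10.3923
Real part = 6/(2*3) = 1.0000
Imag part = 10.3923/(2*3) = 1.7321

1.0000 ± 1.7321i


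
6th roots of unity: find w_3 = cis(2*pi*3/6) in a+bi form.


Angle = 360*3/6 = 180°
a = cos(180°) = -1.0000
b = sin(180°) = 0

-1.0000 + 0i


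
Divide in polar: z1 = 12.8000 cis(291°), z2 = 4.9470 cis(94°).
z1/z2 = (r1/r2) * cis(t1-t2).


r = 12.8000 / 4.9470 = 2.5874
theta = 291° - 94° = 197° = 197° (mod 360)

2.5874 cis(197°)


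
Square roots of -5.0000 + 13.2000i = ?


|z| = sqrt(25+174.24) = 14.1152
sqrt((|z|+a)/2) = sqrt((14.1152+(-5))/2) = sqrt(4.5576) = 2.1349
sqrt((|z|-a)/2) = sqrt((14.1152-(-5))/2) = sqrt(9.5576) = 3.0915

±(2.1349 + 3.0915i) i.e. 2.1349 + 3.0915i and -2.1349 - 3.0915i


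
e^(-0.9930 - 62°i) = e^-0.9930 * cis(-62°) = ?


e^-0.9930 = 0.3705
cos(-62°) = 0.4695
sin(-62°) = -0.8829
Real = 0.3705*0.4695 = 0.1739
Imag = 0.3705*(-0.8829) = -0.3271

0.1739 - 0.3271i


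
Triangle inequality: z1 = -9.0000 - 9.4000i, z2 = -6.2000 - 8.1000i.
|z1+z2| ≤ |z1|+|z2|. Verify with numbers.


|z1| = sqrt((-9)^2 + (-9.4)^2) = sqrt(169.36) = 13.0138
|z2| = sqrt((-6.2)^2 + (-8.1)^2) = sqrt(104.05) = 10.2005
z1+z2 = -15.2000 - 17.5000i
|z1+z2| = sqrt(537.29) = 23.1795
|z1|+|z2| = 13.0138 + 10.2005 = 23.2143

|z1+z2| = 23.1795 ≤ |z1|+|z2| = 23.2143 (verified)


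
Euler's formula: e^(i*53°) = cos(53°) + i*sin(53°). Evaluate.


cos(53°) = 0.6018
sin(53°) = 0.7986

e^(i*53°) = 0.6018 + 0.7986i


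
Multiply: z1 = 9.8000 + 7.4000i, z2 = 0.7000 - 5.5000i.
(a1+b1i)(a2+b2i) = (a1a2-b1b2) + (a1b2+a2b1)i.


Real = 9.8*0.7 - 7.4*(-5.5) = 6.86 - (-40.7) = 47.56
Imag = 9.8*(-5.5) + 0.7*7.4 = -53.9 + 5.18 = -48.72

47.5600 - 48.7200i


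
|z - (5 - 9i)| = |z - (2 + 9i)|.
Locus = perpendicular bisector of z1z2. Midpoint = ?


Equal distances means the locus is the perpendicular bisector of z1 and z2.
Midpoint = ((5+2)/2, (-9+9)/2) = (3.5000, 0)

Perpendicular bisector through (3.5000, 0)


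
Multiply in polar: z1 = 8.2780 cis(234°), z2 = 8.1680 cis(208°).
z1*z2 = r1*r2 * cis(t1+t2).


r = 8.2780 * 8.1680 = 67.6147
theta = 234° + 208° = 442° = 82° (mod 360)

67.6147 cis(82°)


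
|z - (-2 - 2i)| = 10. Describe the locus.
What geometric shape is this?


|z - z0| = r is a circle with center z0 and radius r.
Center = (-2, -2), radius = 10

Circle with center (-2, -2) and radius 10


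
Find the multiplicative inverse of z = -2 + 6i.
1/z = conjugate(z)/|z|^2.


|z|^2 = 4+36 = 40
1/z = (-2 - 6i)/40

1/z = -0.0500 - 0.1500i


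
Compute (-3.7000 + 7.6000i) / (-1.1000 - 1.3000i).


Conjugate of z2 = -1.1000 + 1.3000i
Numerator: (-3.7000 + 7.6000i)(-1.1000 + 1.3000i) = -5.8100 - 13.1700i
Denominator: (-1.1)^2 + (-1.3)^2 = 2.9
Result = (-5.8100 - 13.1700i)/2.9

-2.0034 - 4.5414i


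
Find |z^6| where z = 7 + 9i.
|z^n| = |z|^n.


|z| = sqrt(49+81) = sqrt(130) = 11.4018
|z^6| = |z|^6 = (sqrt(130))^6 = 130^3 = 2197000

|z^6| = 2197000


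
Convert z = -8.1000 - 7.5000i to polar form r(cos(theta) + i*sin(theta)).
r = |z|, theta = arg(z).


r = sqrt(65.61+56.25) = sqrt(121.86) = 11.0390
theta = atan2(-7.5, -8.1) = -137.2026 degrees

r = 11.0390, theta = -137.2026 degrees


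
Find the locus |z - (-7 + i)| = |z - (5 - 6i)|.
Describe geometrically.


Equal distances means the locus is the perpendicular bisector of z1 and z2.
Midpoint = ((-7+5)/2, (1+(-6))/2) = (-1.0000, -2.5000)

Perpendicular bisector through (-1.0000, -2.5000)


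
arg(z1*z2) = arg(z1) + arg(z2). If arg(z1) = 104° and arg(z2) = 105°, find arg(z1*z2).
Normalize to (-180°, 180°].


arg(z1*z2) = 104° + 105° = 209°
Normalized to (-180°, 180°]: -151°

-151°


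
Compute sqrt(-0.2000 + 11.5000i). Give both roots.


|z| = sqrt(0.04+132.25) = 11.5017
sqrt((|z|+a)/2) = sqrt((11.5017+(-0.2))/2) = sqrt(5.6509) = 2.3772
sqrt((|z|-a)/2) = sqrt((11.5017-(-0.2))/2) = sqrt(5.8509) = 2.4189

±(2.3772 + 2.4189i) i.e. 2.3772 + 2.4189i and -2.3772 - 2.4189i


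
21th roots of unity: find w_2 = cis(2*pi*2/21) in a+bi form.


Angle = 360*2/21 = 34.2857°
a = cos(34.2857°) = 0.8262
b = sin(34.2857°) = 0.5633

0.8262 + 0.5633i


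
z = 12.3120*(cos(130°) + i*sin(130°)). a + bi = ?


a = 12.3120*cos(130°) = 12.3120*(-0.64279) = -7.9140
b = 12.3120*sin(130°) = 12.3120*0.76604 = 9.4315

-7.9140 + 9.4315i


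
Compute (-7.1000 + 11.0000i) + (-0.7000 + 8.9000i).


Real: -7.1 - 0.7 = -7.8
Imag: 11 + 8.9 = 19.9

-7.8000 + 19.9000i


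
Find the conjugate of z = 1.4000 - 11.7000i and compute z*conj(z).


z_bar = 1.4000 + 11.7000i
z*z_bar = 1.4^2 + (-11.7)^2 = 1.96 + 136.89 = 138.85

z_bar = 1.4000 + 11.7000i, z*z_bar = 138.85


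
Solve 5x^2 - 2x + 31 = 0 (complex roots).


disc = (-2)^2 - 4*5*31 = 4 - 620 = -616
sqrt(|disc|) = sqrt(616) = 24.8193
Real part = 2/(2*5) = 0.2000
Imag part = 24.8193/(2*5) = 2.4819

0.2000 ± 2.4819i
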